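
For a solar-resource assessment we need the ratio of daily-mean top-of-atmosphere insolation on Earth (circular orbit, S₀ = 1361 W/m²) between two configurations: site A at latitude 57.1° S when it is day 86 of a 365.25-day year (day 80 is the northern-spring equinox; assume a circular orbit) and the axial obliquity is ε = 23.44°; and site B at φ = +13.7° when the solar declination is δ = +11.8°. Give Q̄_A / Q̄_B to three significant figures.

— Configuration A (φ=-57.1°):
Solar longitude: λ_s = 360° × (86 − 80)/365.25 = 5.914°.
sin δ = sin 23.44° × sin 5.914° = 0.04098, so δ = +2.349°.
cos H₀ = −tan(-57.1°) tan(+2.349°) = 0.0634, H₀ = 1.5073 rad.
Bracket: H₀ sin φ sin δ + cos φ cos δ sin H₀ = 1.5073×-0.83962×0.04098 + 0.54317×0.99916×0.99799 = -0.051863 + 0.541623 = 0.489760.
Q̄ = (S₀/π) × [bracket] = (1361/π) × 0.489760 = 212.17 W/m².
— Configuration B (φ=+13.7°):
cos H₀ = −tan(+13.7°) tan(+11.800°) = -0.0509, H₀ = 1.6217 rad.
Bracket: H₀ sin φ sin δ + cos φ cos δ sin H₀ = 1.6217×0.23684×0.20450 + 0.97155×0.97887×0.99870 = 0.078545 + 0.949785 = 1.028330.
Q̄ = (S₀/π) × [bracket] = (1361/π) × 1.028330 = 445.49 W/m².
Ratio Q̄_A / Q̄_B = 212.17 / 445.49 = 0.4763.

Q̄_A / Q̄_B ≈ 0.476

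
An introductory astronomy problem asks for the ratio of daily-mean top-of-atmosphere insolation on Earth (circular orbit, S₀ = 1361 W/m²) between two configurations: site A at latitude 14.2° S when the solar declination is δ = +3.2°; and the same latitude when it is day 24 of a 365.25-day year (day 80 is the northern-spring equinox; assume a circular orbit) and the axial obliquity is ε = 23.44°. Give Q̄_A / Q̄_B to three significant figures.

— Configuration A (φ=-14.2°):
cos H₀ = −tan(-14.2°) tan(+3.200°) = 0.0141, H₀ = 1.5566 rad.
Bracket: H₀ sin φ sin δ + cos φ cos δ sin H₀ = 1.5566×-0.24531×0.05582 + 0.96945×0.99844×0.99990 = -0.021315 + 0.967841 = 0.946526.
Q̄ = (S₀/π) × [bracket] = (1361/π) × 0.946526 = 410.05 W/m².
— Configuration B (φ=-14.2°):
Solar longitude: λ_s = 360° × (24 − 80)/365.25 = -55.195°, i.e. -55.195° + 360° = 304.805°.
sin δ = sin 23.44° × sin 304.805° = -0.32662, so δ = -19.064°.
cos H₀ = −tan(-14.2°) tan(-19.064°) = -0.0874, H₀ = 1.6584 rad.
Bracket: H₀ sin φ sin δ + cos φ cos δ sin H₀ = 1.6584×-0.24531×-0.32662 + 0.96945×0.94515×0.99617 = 0.132876 + 0.912766 = 1.045642.
Q̄ = (S₀/π) × [bracket] = (1361/π) × 1.045642 = 452.99 W/m².
Ratio Q̄_A / Q̄_B = 410.05 / 452.99 = 0.9052.

Q̄_A / Q̄_B ≈ 0.905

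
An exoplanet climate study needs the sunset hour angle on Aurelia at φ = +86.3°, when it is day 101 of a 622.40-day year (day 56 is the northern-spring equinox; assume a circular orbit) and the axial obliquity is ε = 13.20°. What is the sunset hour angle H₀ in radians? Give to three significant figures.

H₀ = 3.14 rad

Solar longitude: λ_s = 360° × (101 − 56)/622.40 = 26.028°.
sin δ = sin 13.20° × sin 26.028° = 0.10020, so δ = +5.751°.
Sunrise equation: cos H₀ = −tan φ · tan δ = -1.5574 ≤ −1, so the host star never sets (polar day) and H₀ = π.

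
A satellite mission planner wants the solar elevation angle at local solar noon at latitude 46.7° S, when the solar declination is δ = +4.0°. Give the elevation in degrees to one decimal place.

39.3°

At local noon the hour angle is zero, so the zenith angle equals |φ − δ| = |-46.7° − (+4.000°)| = 50.700°.
Elevation = 90° − 50.700° = 39.3°.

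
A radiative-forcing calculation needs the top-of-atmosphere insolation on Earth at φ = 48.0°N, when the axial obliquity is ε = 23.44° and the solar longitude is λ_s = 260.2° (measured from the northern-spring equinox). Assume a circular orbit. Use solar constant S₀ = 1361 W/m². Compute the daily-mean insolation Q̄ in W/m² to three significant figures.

Q̄ ≈ 98.9 W/m²

Solar declination: sin δ = sin ε · sin λ_s = sin 23.44° × sin 260.2° = -0.39198, so δ = -23.078°.
cos H₀ = −tan(+48.0°) tan(-23.078°) = 0.4732, H₀ = 1.0779 rad.
Bracket: H₀ sin φ sin δ + cos φ cos δ sin H₀ = 1.0779×0.74314×-0.39198 + 0.66913×0.91997×0.88095 = -0.313988 + 0.542295 = 0.228307.
Q̄ = (S₀/π) × [bracket] = (1361/π) × 0.228307 = 98.91 W/m².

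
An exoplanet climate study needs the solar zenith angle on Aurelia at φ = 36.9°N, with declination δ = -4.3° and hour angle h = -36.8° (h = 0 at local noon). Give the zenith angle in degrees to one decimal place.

θ_z = 53.6°

cos θ_z = sin φ sin δ + cos φ cos δ cos h = -0.045019 + 0.638530 = 0.593511.
θ_z = arccos(0.593511) = 53.6°.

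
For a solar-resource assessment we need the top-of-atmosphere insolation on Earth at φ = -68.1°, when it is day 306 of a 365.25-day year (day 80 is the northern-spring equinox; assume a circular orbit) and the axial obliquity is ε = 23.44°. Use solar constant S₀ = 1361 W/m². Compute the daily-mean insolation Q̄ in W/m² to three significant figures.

Solar longitude: λ_s = 360° × (306 − 80)/365.25 = 222.752°.
sin δ = sin 23.44° × sin 222.752° = -0.27003, so δ = -15.666°.
cos H₀ = −tan(-68.1°) tan(-15.666°) = -0.6976, H₀ = 2.3429 rad.
Bracket: H₀ sin φ sin δ + cos φ cos δ sin H₀ = 2.3429×-0.92784×-0.27003 + 0.37299×0.96285×0.71646 = 0.587001 + 0.257305 = 0.844306.
Q̄ = (S₀/π) × [bracket] = (1361/π) × 0.844306 = 365.8 W/m².

Q̄ ≈ 366 W/m²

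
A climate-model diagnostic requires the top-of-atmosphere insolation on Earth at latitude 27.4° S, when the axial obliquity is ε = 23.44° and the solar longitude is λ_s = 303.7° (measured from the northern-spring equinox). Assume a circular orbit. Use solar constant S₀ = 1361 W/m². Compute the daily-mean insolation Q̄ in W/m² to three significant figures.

Q̄ ≈ 473 W/m²

Solar declination: sin δ = sin ε · sin λ_s = sin 23.44° × sin 303.7° = -0.33094, so δ = -19.326°.
cos H₀ = −tan(-27.4°) tan(-19.326°) = -0.1818, H₀ = 1.7536 rad.
Bracket: H₀ sin φ sin δ + cos φ cos δ sin H₀ = 1.7536×-0.46020×-0.33094 + 0.88782×0.94365×0.98334 = 0.267071 + 0.823834 = 1.090905.
Q̄ = (S₀/π) × [bracket] = (1361/π) × 1.090905 = 472.6 W/m².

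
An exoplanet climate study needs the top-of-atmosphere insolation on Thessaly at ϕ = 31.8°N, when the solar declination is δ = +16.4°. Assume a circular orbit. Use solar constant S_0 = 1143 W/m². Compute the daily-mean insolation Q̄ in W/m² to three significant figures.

cos h₀ = −tan(+31.8°) tan(+16.400°) = -0.1825, h₀ = 1.7543 rad.
Bracket: h₀ sin ϕ sin δ + cos ϕ cos δ sin h₀ = 1.7543×0.52696×0.28234 + 0.84989×0.95931×0.98321 = 0.261008 + 0.801619 = 1.062627.
Q̄ = (S_0/π) × [bracket] = (1143/π) × 1.062627 = 386.6 W/m².

Q̄ ≈ 387 W/m²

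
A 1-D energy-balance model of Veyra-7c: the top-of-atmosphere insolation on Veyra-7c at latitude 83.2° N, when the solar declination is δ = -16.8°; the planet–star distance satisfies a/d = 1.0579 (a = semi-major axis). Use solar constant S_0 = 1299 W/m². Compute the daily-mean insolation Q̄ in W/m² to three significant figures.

Q̄ ≈ 0.00 W/m²

cos h₀ = −tan(+83.2°) tan(-16.800°) = 2.5320 ≥ 1 ⇒ polar night, h₀ = 0 and Q̄ = 0.
Inverse-square distance factor (a/d)² = 1.0579² = 1.119152.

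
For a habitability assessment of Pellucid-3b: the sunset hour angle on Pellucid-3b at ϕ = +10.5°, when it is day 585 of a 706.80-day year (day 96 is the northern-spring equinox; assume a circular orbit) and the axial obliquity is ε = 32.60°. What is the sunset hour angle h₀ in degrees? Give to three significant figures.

Solar longitude: L_s = 360° × (585 − 96)/706.80 = 249.066°.
sin δ = sin 32.60° × sin 249.066° = -0.50321, so δ = -30.213°.
cos h₀ = −tan ϕ · tan δ = −tan(+10.5°) × tan(-30.213°) = 0.1079, so h₀ = 1.4627 rad = 83.80°.

h₀ = 83.8°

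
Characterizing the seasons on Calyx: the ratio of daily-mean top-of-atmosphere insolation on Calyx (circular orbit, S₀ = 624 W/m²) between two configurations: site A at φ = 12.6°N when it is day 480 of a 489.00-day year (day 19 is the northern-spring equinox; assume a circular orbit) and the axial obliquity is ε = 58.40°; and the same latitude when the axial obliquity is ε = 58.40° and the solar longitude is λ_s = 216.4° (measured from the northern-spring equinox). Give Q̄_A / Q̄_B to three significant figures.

Q̄_A / Q̄_B ≈ 1.23

— Configuration A (φ=+12.6°):
Solar longitude: λ_s = 360° × (480 − 19)/489.00 = 339.387°.
sin δ = sin 58.40° × sin 339.387° = -0.29986, so δ = -17.449°.
cos H₀ = −tan(+12.6°) tan(-17.449°) = 0.0703, H₀ = 1.5005 rad.
Bracket: H₀ sin φ sin δ + cos φ cos δ sin H₀ = 1.5005×0.21814×-0.29986 + 0.97592×0.95398×0.99753 = -0.098150 + 0.928709 = 0.830559.
Q̄ = (S₀/π) × [bracket] = (624/π) × 0.830559 = 164.97 W/m².
— Configuration B (φ=+12.6°):
Solar declination: sin δ = sin ε · sin λ_s = sin 58.40° × sin 216.4° = -0.50543, so δ = -30.360°.
cos H₀ = −tan(+12.6°) tan(-30.360°) = 0.1309, H₀ = 1.4395 rad.
Bracket: H₀ sin φ sin δ + cos φ cos δ sin H₀ = 1.4395×0.21814×-0.50543 + 0.97592×0.86287×0.99139 = -0.158711 + 0.834842 = 0.676131.
Q̄ = (S₀/π) × [bracket] = (624/π) × 0.676131 = 134.30 W/m².
Ratio Q̄_A / Q̄_B = 164.97 / 134.30 = 1.228.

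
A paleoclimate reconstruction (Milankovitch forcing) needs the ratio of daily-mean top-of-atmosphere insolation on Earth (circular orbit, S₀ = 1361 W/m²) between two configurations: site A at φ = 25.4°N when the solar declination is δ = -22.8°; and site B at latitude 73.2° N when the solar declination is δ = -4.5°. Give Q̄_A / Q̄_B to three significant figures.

— Configuration A (φ=+25.4°):
cos H₀ = −tan(+25.4°) tan(-22.800°) = 0.1996, H₀ = 1.3698 rad.
Bracket: H₀ sin φ sin δ + cos φ cos δ sin H₀ = 1.3698×0.42894×-0.38752 + 0.90334×0.92186×0.97988 = -0.227692 + 0.815998 = 0.588306.
Q̄ = (S₀/π) × [bracket] = (1361/π) × 0.588306 = 254.87 W/m².
— Configuration B (φ=+73.2°):
cos H₀ = −tan(+73.2°) tan(-4.500°) = 0.2607, H₀ = 1.3071 rad.
Bracket: H₀ sin φ sin δ + cos φ cos δ sin H₀ = 1.3071×0.95732×-0.07846 + 0.28903×0.99692×0.96543 = -0.098178 + 0.278179 = 0.180001.
Q̄ = (S₀/π) × [bracket] = (1361/π) × 0.180001 = 77.980 W/m².
Ratio Q̄_A / Q̄_B = 254.87 / 77.980 = 3.268.

Q̄_A / Q̄_B ≈ 3.27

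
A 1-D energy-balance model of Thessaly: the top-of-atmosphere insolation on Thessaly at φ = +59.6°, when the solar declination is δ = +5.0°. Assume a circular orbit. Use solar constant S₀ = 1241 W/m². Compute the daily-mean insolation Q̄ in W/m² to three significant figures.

cos H₀ = −tan(+59.6°) tan(+5.000°) = -0.1491, H₀ = 1.7205 rad.
Bracket: H₀ sin φ sin δ + cos φ cos δ sin H₀ = 1.7205×0.86251×0.08716 + 0.50603×0.99619×0.98882 = 0.129341 + 0.498466 = 0.627807.
Q̄ = (S₀/π) × [bracket] = (1241/π) × 0.627807 = 248.0 W/m².

Q̄ ≈ 248 W/m²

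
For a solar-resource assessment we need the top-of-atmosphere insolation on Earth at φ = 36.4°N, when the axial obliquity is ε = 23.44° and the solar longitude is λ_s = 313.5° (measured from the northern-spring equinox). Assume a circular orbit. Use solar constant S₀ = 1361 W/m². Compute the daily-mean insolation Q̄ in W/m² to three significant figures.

Q̄ ≈ 226 W/m²

Solar declination: sin δ = sin ε · sin λ_s = sin 23.44° × sin 313.5° = -0.28855, so δ = -16.771°.
cos H₀ = −tan(+36.4°) tan(-16.771°) = 0.2222, H₀ = 1.3467 rad.
Bracket: H₀ sin φ sin δ + cos φ cos δ sin H₀ = 1.3467×0.59342×-0.28855 + 0.80489×0.95747×0.97500 = -0.230597 + 0.751392 = 0.520795.
Q̄ = (S₀/π) × [bracket] = (1361/π) × 0.520795 = 225.6 W/m².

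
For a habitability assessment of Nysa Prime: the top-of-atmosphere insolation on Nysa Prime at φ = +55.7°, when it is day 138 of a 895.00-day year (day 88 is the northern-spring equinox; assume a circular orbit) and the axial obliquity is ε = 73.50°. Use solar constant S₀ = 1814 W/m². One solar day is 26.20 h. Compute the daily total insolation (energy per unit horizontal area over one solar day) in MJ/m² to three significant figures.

Solar longitude: λ_s = 360° × (138 − 88)/895.00 = 20.112°.
sin δ = sin 73.50° × sin 20.112° = 0.32969, so δ = +19.250°.
cos H₀ = −tan(+55.7°) tan(+19.250°) = -0.5119, H₀ = 2.1082 rad.
Bracket: H₀ sin φ sin δ + cos φ cos δ sin H₀ = 2.1082×0.82610×0.32969 + 0.56353×0.94409×0.85903 = 0.574183 + 0.457024 = 1.031207.
Q̄ = (S₀/π) × [bracket] = (1814/π) × 1.031207 = 595.43 W/m².
Daily total = Q̄ × 26.20 h × 3600 s/h = 595.43 × 26.20 × 3600 / 10⁶ = 56.16 MJ/m².

56.2 MJ/m²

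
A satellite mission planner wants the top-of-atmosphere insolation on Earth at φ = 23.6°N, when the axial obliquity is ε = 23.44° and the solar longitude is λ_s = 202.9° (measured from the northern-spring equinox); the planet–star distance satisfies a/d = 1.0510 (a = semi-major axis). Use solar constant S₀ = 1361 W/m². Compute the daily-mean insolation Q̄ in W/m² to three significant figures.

Q̄ ≈ 388 W/m²

Solar declination: sin δ = sin ε · sin λ_s = sin 23.44° × sin 202.9° = -0.15479, so δ = -8.905°.
cos H₀ = −tan(+23.6°) tan(-8.905°) = 0.0685, H₀ = 1.5023 rad.
Bracket: H₀ sin φ sin δ + cos φ cos δ sin H₀ = 1.5023×0.40035×-0.15479 + 0.91636×0.98795×0.99765 = -0.093098 + 0.903190 = 0.810092.
Inverse-square distance factor (a/d)² = 1.0510² = 1.104601.
Q̄ = (S₀/π) × 1.104601 × [bracket] = (1361/π) × 1.104601 × 0.810092 = 387.7 W/m².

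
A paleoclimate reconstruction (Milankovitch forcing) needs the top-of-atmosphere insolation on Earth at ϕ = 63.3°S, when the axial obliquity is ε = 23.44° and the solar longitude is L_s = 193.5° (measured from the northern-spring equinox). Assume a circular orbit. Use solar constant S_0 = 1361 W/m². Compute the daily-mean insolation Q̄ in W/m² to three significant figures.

Solar declination: sin δ = sin ε · sin L_s = sin 23.44° × sin 193.5° = -0.09286, so δ = -5.328°.
cos h₀ = −tan(-63.3°) tan(-5.328°) = -0.1854, h₀ = 1.7573 rad.
Bracket: h₀ sin ϕ sin δ + cos ϕ cos δ sin h₀ = 1.7573×-0.89337×-0.09286 + 0.44932×0.99568×0.98266 = 0.145783 + 0.439621 = 0.585404.
Q̄ = (S_0/π) × [bracket] = (1361/π) × 0.585404 = 253.6 W/m².

Q̄ ≈ 254 W/m²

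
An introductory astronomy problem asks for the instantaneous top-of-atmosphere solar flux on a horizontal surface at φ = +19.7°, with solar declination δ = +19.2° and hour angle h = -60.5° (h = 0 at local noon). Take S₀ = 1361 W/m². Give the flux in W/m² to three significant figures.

747 W/m²

cos θ_z = sin φ sin δ + cos φ cos δ cos h = 0.110859 + 0.437815 = 0.548674.
Flux = S₀ · cos θ_z = 1361 × 0.548674 = 746.7 W/m².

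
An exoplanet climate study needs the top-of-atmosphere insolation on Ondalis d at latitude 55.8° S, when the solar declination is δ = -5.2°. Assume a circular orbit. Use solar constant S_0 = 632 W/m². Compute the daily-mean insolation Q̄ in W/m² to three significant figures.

Q̄ ≈ 137 W/m²

cos h₀ = −tan(-55.8°) tan(-5.200°) = -0.1339, h₀ = 1.7051 rad.
Bracket: h₀ sin ϕ sin δ + cos ϕ cos δ sin h₀ = 1.7051×-0.82708×-0.09063 + 0.56208×0.99588×0.99099 = 0.127811 + 0.554721 = 0.682532.
Q̄ = (S_0/π) × [bracket] = (632/π) × 0.682532 = 137.3 W/m².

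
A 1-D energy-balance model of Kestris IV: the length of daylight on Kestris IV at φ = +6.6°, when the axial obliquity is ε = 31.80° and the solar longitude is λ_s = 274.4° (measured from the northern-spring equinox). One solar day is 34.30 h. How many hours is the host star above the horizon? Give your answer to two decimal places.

16.37 h

Solar declination: sin δ = sin ε · sin λ_s = sin 31.80° × sin 274.4° = -0.52540, so δ = -31.695°.
cos H₀ = −tan φ · tan δ = −tan(+6.6°) × tan(-31.695°) = 0.0714, so H₀ = 1.4993 rad = 85.90°.
Daylight = 2H₀/(2π) × 34.30 h = (1.4993/π) × 34.30 = 16.37 h.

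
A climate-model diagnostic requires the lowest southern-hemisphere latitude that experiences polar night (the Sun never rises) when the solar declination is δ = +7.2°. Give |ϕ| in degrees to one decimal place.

|ϕ| = 82.8°

Polar night requires cos h₀ = −tan ϕ tan δ ≥ 1, i.e. tan ϕ tan δ ≤ −1.
The boundary is |tan ϕ| · |tan δ| = 1, so |ϕ| = 90° − |δ| = 90° − 7.2° = 82.8° in the southern hemisphere.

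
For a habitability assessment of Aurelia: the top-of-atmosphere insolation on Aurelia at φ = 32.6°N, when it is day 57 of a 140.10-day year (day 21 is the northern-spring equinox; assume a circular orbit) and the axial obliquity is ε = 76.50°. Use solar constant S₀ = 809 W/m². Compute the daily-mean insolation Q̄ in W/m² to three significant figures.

Solar longitude: λ_s = 360° × (57 − 21)/140.10 = 92.505°.
sin δ = sin 76.50° × sin 92.505° = 0.97144, so δ = +76.274°.
cos H₀ = −tan(+32.6°) tan(+76.274°) = -2.6182 ≤ −1 ⇒ polar day, H₀ = π.
Bracket: H₀ sin φ sin δ + cos φ cos δ sin H₀ = 3.1416×0.53877×0.97144 + 0.84245×0.23728×0.00000 = 1.644259 + 0.000000 = 1.644259.
Q̄ = (S₀/π) × [bracket] = (809/π) × 1.644259 = 423.4 W/m².

Q̄ ≈ 423 W/m²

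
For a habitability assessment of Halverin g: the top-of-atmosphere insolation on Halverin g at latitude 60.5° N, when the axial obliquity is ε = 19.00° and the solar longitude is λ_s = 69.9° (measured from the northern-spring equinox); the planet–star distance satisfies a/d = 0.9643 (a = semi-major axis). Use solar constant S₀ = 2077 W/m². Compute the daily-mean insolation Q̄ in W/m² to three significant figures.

Q̄ ≈ 593 W/m²

Solar declination: sin δ = sin ε · sin λ_s = sin 19.00° × sin 69.9° = 0.30574, so δ = +17.803°.
cos H₀ = −tan(+60.5°) tan(+17.803°) = -0.5676, H₀ = 2.1743 rad.
Bracket: H₀ sin φ sin δ + cos φ cos δ sin H₀ = 2.1743×0.87036×0.30574 + 0.49242×0.95212×0.82333 = 0.578590 + 0.386012 = 0.964602.
Inverse-square distance factor (a/d)² = 0.9643² = 0.929874.
Q̄ = (S₀/π) × 0.929874 × [bracket] = (2077/π) × 0.929874 × 0.964602 = 593.0 W/m².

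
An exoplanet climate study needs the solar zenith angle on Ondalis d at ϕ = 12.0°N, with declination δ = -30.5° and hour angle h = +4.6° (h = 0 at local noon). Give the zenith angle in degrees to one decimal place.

θ_z = 42.7°

cos θ_z = sin ϕ sin δ + cos ϕ cos δ cos h = -0.105523 + 0.840086 = 0.734563.
θ_z = arccos(0.734563) = 42.7°.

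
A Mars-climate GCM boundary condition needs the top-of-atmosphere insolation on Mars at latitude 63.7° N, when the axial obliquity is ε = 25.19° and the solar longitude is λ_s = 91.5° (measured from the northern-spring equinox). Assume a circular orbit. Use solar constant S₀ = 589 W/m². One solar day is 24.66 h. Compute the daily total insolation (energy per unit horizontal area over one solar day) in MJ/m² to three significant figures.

Solar declination: sin δ = sin ε · sin λ_s = sin 25.19° × sin 91.5° = 0.42548, so δ = +25.181°.
cos H₀ = −tan(+63.7°) tan(+25.181°) = -0.9513, H₀ = 2.8282 rad.
Bracket: H₀ sin φ sin δ + cos φ cos δ sin H₀ = 2.8282×0.89649×0.42548 + 0.44307×0.90497×0.30831 = 1.078785 + 0.123622 = 1.202407.
Q̄ = (S₀/π) × [bracket] = (589/π) × 1.202407 = 225.43 W/m².
Daily total = Q̄ × 24.66 h × 3600 s/h = 225.43 × 24.66 × 3600 / 10⁶ = 20.01 MJ/m².

20.0 MJ/m²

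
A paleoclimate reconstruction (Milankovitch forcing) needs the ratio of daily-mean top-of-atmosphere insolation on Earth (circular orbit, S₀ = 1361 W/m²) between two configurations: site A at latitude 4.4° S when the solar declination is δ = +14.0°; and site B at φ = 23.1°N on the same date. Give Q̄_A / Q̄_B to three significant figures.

Q̄_A / Q̄_B ≈ 0.897

— Configuration A (φ=-4.4°):
cos H₀ = −tan(-4.4°) tan(+14.000°) = 0.0192, H₀ = 1.5516 rad.
Bracket: H₀ sin φ sin δ + cos φ cos δ sin H₀ = 1.5516×-0.07672×0.24192 + 0.99705×0.97030×0.99982 = -0.028798 + 0.967263 = 0.938465.
Q̄ = (S₀/π) × [bracket] = (1361/π) × 0.938465 = 406.56 W/m².
— Configuration B (φ=+23.1°):
cos H₀ = −tan(+23.1°) tan(+14.000°) = -0.1063, H₀ = 1.6773 rad.
Bracket: H₀ sin φ sin δ + cos φ cos δ sin H₀ = 1.6773×0.39234×0.24192 + 0.91982×0.97030×0.99433 = 0.159201 + 0.887441 = 1.046642.
Q̄ = (S₀/π) × [bracket] = (1361/π) × 1.046642 = 453.43 W/m².
Ratio Q̄_A / Q̄_B = 406.56 / 453.43 = 0.8966.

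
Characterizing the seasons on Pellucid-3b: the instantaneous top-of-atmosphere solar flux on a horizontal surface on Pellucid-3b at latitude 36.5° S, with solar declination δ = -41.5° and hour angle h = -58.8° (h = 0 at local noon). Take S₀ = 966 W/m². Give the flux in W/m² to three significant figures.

cos θ_z = sin φ sin δ + cos φ cos δ cos h = 0.394142 + 0.311880 = 0.706022.
Flux = S₀ · cos θ_z = 966 × 0.706022 = 682.0 W/m².

682 W/m²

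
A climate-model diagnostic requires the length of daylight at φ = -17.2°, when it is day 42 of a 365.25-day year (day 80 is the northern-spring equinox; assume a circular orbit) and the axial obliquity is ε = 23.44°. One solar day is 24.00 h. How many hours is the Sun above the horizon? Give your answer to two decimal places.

Solar longitude: λ_s = 360° × (42 − 80)/365.25 = -37.454°, i.e. -37.454° + 360° = 322.546°.
sin δ = sin 23.44° × sin 322.546° = -0.24190, so δ = -13.999°.
cos H₀ = −tan φ · tan δ = −tan(-17.2°) × tan(-13.999°) = -0.0772, so H₀ = 1.6480 rad = 94.43°.
Daylight = 2H₀/(2π) × 24.00 h = (1.6480/π) × 24.00 = 12.59 h.

12.59 h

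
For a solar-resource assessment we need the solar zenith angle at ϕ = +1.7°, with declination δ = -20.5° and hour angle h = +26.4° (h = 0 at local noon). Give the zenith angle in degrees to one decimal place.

cos θ_z = sin ϕ sin δ + cos ϕ cos δ cos h = -0.010389 + 0.838619 = 0.828230.
θ_z = arccos(0.828230) = 34.1°.

θ_z = 34.1°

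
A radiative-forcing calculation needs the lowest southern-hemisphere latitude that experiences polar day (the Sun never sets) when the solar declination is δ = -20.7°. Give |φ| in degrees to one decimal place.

|φ| = 69.3°

Polar day requires cos H₀ = −tan φ tan δ ≤ −1, i.e. tan φ tan δ ≥ 1.
The boundary is |tan φ| · |tan δ| = 1, so |φ| = 90° − |δ| = 90° − 20.7° = 69.3° in the southern hemisphere.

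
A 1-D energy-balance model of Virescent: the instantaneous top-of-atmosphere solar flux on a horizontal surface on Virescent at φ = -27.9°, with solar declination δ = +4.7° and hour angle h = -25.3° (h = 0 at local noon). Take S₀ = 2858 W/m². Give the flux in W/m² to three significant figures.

cos θ_z = sin φ sin δ + cos φ cos δ cos h = -0.038341 + 0.796310 = 0.757969.
Flux = S₀ · cos θ_z = 2858 × 0.757969 = 2166 W/m².

2.17e+03 W/m²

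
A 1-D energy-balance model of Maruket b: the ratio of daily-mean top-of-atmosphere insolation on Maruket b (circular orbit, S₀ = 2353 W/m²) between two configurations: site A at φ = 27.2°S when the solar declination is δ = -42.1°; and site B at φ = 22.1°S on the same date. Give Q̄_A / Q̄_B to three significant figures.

— Configuration A (φ=-27.2°):
cos H₀ = −tan(-27.2°) tan(-42.100°) = -0.4644, H₀ = 2.0537 rad.
Bracket: H₀ sin φ sin δ + cos φ cos δ sin H₀ = 2.0537×-0.45710×-0.67043 + 0.88942×0.74198×0.88564 = 0.629364 + 0.584462 = 1.213826.
Q̄ = (S₀/π) × [bracket] = (2353/π) × 1.213826 = 909.14 W/m².
— Configuration B (φ=-22.1°):
cos H₀ = −tan(-22.1°) tan(-42.100°) = -0.3669, H₀ = 1.9465 rad.
Bracket: H₀ sin φ sin δ + cos φ cos δ sin H₀ = 1.9465×-0.37622×-0.67043 + 0.92653×0.74198×0.93026 = 0.490964 + 0.639523 = 1.130487.
Q̄ = (S₀/π) × [bracket] = (2353/π) × 1.130487 = 846.72 W/m².
Ratio Q̄_A / Q̄_B = 909.14 / 846.72 = 1.074.

Q̄_A / Q̄_B ≈ 1.07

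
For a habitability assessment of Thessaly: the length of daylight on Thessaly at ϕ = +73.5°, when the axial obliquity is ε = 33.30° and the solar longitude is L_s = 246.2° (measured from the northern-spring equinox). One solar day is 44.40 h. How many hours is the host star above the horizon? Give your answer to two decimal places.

Solar declination: sin δ = sin ε · sin L_s = sin 33.30° × sin 246.2° = -0.50233, so δ = -30.155°.
cos h₀ = −tan ϕ · tan δ = 1.9613 ≥ 1, so the host star never rises (polar night) and h₀ = 0.
Daylight = 2h₀/(2π) × 44.40 h = (0.0000/π) × 44.40 = 0.00 h.

0.00 h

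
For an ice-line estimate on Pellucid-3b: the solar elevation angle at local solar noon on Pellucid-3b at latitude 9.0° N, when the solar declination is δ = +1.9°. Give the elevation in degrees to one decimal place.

82.9°

At local noon the hour angle is zero, so the zenith angle equals |ϕ − δ| = |+9.0° − (+1.900°)| = 7.100°.
Elevation = 90° − 7.100° = 82.9°.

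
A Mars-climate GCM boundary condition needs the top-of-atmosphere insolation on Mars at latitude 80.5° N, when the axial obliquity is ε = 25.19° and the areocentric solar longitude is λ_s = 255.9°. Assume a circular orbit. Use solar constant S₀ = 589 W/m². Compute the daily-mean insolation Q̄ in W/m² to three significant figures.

sin δ = sin 25.19° × sin 255.9° = -0.41280, so δ = -24.381°.
cos H₀ = −tan(+80.5°) tan(-24.381°) = 2.7083 ≥ 1 ⇒ polar night, H₀ = 0 and Q̄ = 0.

Q̄ ≈ 0.00 W/m²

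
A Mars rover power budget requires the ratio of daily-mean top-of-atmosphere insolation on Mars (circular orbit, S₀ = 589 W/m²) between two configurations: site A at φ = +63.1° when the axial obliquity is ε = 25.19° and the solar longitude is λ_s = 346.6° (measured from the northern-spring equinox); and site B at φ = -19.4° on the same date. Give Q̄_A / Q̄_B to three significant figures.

Q̄_A / Q̄_B ≈ 0.324

— Configuration A (φ=+63.1°):
Solar declination: sin δ = sin ε · sin λ_s = sin 25.19° × sin 346.6° = -0.09864, so δ = -5.661°.
cos H₀ = −tan(+63.1°) tan(-5.661°) = 0.1954, H₀ = 1.3742 rad.
Bracket: H₀ sin φ sin δ + cos φ cos δ sin H₀ = 1.3742×0.89180×-0.09864 + 0.45243×0.99512×0.98073 = -0.120884 + 0.441546 = 0.320662.
Q̄ = (S₀/π) × [bracket] = (589/π) × 0.320662 = 60.119 W/m².
— Configuration B (φ=-19.4°):
cos H₀ = −tan(-19.4°) tan(-5.661°) = -0.0349, H₀ = 1.6057 rad.
Bracket: H₀ sin φ sin δ + cos φ cos δ sin H₀ = 1.6057×-0.33216×-0.09864 + 0.94322×0.99512×0.99939 = 0.052610 + 0.938045 = 0.990655.
Q̄ = (S₀/π) × [bracket] = (589/π) × 0.990655 = 185.73 W/m².
Ratio Q̄_A / Q̄_B = 60.119 / 185.73 = 0.3237.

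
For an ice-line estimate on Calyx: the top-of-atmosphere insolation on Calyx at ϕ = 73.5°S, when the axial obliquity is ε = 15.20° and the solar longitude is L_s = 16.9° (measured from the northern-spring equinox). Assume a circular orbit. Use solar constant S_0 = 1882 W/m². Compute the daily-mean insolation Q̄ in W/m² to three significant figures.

Solar declination: sin δ = sin ε · sin L_s = sin 15.20° × sin 16.9° = 0.07622, so δ = +4.371°.
cos h₀ = −tan(-73.5°) tan(+4.371°) = 0.2581, h₀ = 1.3098 rad.
Bracket: h₀ sin ϕ sin δ + cos ϕ cos δ sin h₀ = 1.3098×-0.95882×0.07622 + 0.28402×0.99709×0.96613 = -0.095722 + 0.273602 = 0.177880.
Q̄ = (S_0/π) × [bracket] = (1882/π) × 0.177880 = 106.6 W/m².

Q̄ ≈ 107 W/m²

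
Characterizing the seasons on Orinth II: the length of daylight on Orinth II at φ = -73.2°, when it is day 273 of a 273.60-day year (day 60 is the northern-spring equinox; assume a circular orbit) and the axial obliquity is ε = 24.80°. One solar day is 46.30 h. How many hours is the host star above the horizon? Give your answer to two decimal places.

Solar longitude: λ_s = 360° × (273 − 60)/273.60 = 280.263°.
sin δ = sin 24.80° × sin 280.263° = -0.41274, so δ = -24.377°.
Sunrise equation: cos H₀ = −tan φ · tan δ = -1.5009 ≤ −1, so the host star never sets (polar day) and H₀ = π.
Daylight = 2H₀/(2π) × 46.30 h = (3.1416/π) × 46.30 = 46.30 h.

46.30 h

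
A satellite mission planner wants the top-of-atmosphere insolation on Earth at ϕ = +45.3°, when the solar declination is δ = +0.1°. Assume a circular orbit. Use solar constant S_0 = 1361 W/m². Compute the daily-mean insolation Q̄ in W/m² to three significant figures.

cos h₀ = −tan(+45.3°) tan(+0.100°) = -0.0018, h₀ = 1.5726 rad.
Bracket: h₀ sin ϕ sin δ + cos ϕ cos δ sin h₀ = 1.5726×0.71080×0.00175 + 0.70339×1.00000×1.00000 = 0.001956 + 0.703390 = 0.705346.
Q̄ = (S_0/π) × [bracket] = (1361/π) × 0.705346 = 305.6 W/m².

Q̄ ≈ 306 W/m²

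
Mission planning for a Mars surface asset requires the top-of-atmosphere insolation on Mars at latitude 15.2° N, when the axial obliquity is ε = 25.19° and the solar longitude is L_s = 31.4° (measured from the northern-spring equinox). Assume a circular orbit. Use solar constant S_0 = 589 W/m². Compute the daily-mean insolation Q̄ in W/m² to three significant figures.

Solar declination: sin δ = sin ε · sin L_s = sin 25.19° × sin 31.4° = 0.22175, so δ = +12.812°.
cos h₀ = −tan(+15.2°) tan(+12.812°) = -0.0618, h₀ = 1.6326 rad.
Bracket: h₀ sin ϕ sin δ + cos ϕ cos δ sin h₀ = 1.6326×0.26219×0.22175 + 0.96502×0.97510×0.99809 = 0.094920 + 0.939194 = 1.034114.
Q̄ = (S_0/π) × [bracket] = (589/π) × 1.034114 = 193.9 W/m².

Q̄ ≈ 194 W/m²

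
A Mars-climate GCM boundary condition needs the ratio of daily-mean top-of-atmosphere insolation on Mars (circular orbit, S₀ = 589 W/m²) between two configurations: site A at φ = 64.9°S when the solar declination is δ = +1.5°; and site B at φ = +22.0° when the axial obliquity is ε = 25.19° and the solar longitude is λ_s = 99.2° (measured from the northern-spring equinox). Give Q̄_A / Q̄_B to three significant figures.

Q̄_A / Q̄_B ≈ 0.351

— Configuration A (φ=-64.9°):
cos H₀ = −tan(-64.9°) tan(+1.500°) = 0.0559, H₀ = 1.5149 rad.
Bracket: H₀ sin φ sin δ + cos φ cos δ sin H₀ = 1.5149×-0.90557×0.02618 + 0.42420×0.99966×0.99844 = -0.035915 + 0.423394 = 0.387479.
Q̄ = (S₀/π) × [bracket] = (589/π) × 0.387479 = 72.646 W/m².
— Configuration B (φ=+22.0°):
Solar declination: sin δ = sin ε · sin λ_s = sin 25.19° × sin 99.2° = 0.42015, so δ = +24.844°.
cos H₀ = −tan(+22.0°) tan(+24.844°) = -0.1871, H₀ = 1.7590 rad.
Bracket: H₀ sin φ sin δ + cos φ cos δ sin H₀ = 1.7590×0.37461×0.42015 + 0.92718×0.90746×0.98235 = 0.276853 + 0.826528 = 1.103381.
Q̄ = (S₀/π) × [bracket] = (589/π) × 1.103381 = 206.87 W/m².
Ratio Q̄_A / Q̄_B = 72.646 / 206.87 = 0.3512.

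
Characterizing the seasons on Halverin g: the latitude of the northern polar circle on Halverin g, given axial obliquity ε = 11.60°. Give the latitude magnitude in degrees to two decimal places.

The polar circle is the lowest latitude that experiences at least one full rotation of continuous daylight at the northern-summer solstice; it lies at |φ| = 90° − ε = 90° − 11.60° = 78.40°.

78.40°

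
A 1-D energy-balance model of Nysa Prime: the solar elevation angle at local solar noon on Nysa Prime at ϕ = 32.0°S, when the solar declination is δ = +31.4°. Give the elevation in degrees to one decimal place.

26.6°

At local noon the hour angle is zero, so the zenith angle equals |ϕ − δ| = |-32.0° − (+31.400°)| = 63.400°.
Elevation = 90° − 63.400° = 26.6°.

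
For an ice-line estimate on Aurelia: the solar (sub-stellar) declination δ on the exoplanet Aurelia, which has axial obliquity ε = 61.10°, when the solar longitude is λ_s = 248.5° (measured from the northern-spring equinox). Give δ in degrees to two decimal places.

δ = -54.54°

sin δ = sin ε · sin λ_s = sin 61.10° × sin 248.5° = -0.814548.
δ = arcsin(-0.814548) = -54.54°.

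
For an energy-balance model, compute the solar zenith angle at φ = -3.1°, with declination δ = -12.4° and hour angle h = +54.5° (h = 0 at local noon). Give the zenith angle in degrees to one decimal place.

θ_z = 54.7°

cos θ_z = sin φ sin δ + cos φ cos δ cos h = 0.011613 + 0.566327 = 0.577940.
θ_z = arccos(0.577940) = 54.7°.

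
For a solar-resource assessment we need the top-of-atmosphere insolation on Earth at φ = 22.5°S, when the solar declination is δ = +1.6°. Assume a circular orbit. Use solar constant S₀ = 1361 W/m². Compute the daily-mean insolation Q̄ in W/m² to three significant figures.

cos H₀ = −tan(-22.5°) tan(+1.600°) = 0.0116, H₀ = 1.5592 rad.
Bracket: H₀ sin φ sin δ + cos φ cos δ sin H₀ = 1.5592×-0.38268×0.02792 + 0.92388×0.99961×0.99993 = -0.016659 + 0.923455 = 0.906796.
Q̄ = (S₀/π) × [bracket] = (1361/π) × 0.906796 = 392.8 W/m².

Q̄ ≈ 393 W/m²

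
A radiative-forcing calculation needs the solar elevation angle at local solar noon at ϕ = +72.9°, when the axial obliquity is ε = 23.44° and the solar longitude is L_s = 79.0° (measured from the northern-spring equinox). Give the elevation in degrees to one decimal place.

Solar declination: sin δ = sin ε · sin L_s = sin 23.44° × sin 79.0° = 0.39048, so δ = +22.984°.
At local noon the hour angle is zero, so the zenith angle equals |ϕ − δ| = |+72.9° − (+22.984°)| = 49.916°.
Elevation = 90° − 49.916° = 40.1°.

40.1°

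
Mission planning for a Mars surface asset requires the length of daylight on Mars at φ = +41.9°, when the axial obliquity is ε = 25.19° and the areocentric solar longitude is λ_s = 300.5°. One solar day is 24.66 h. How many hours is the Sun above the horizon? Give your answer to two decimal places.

sin δ = sin 25.19° × sin 300.5° = -0.36673, so δ = -21.514°.
cos H₀ = −tan φ · tan δ = −tan(+41.9°) × tan(-21.514°) = 0.3537, so H₀ = 1.2093 rad = 69.29°.
Daylight = 2H₀/(2π) × 24.66 h = (1.2093/π) × 24.66 = 9.49 h.

9.49 h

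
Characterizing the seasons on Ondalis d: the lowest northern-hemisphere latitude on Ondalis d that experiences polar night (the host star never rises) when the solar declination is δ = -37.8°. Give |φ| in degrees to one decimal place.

Polar night requires cos H₀ = −tan φ tan δ ≥ 1, i.e. tan φ tan δ ≤ −1.
The boundary is |tan φ| · |tan δ| = 1, so |φ| = 90° − |δ| = 90° − 37.8° = 52.2° in the northern hemisphere.

|φ| = 52.2°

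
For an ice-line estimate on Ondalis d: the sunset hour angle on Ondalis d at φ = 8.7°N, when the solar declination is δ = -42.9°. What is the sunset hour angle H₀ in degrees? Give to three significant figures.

H₀ = 81.8°

cos H₀ = −tan φ · tan δ = −tan(+8.7°) × tan(-42.900°) = 0.1422, so H₀ = 1.4281 rad = 81.83°.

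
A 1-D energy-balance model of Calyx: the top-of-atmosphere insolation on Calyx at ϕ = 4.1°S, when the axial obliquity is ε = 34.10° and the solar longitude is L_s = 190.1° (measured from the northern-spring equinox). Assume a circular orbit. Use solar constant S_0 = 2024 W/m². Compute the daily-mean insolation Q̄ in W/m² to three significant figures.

Solar declination: sin δ = sin ε · sin L_s = sin 34.10° × sin 190.1° = -0.09832, so δ = -5.642°.
cos h₀ = −tan(-4.1°) tan(-5.642°) = -0.0071, h₀ = 1.5779 rad.
Bracket: h₀ sin ϕ sin δ + cos ϕ cos δ sin h₀ = 1.5779×-0.07150×-0.09832 + 0.99744×0.99516×0.99997 = 0.011092 + 0.992583 = 1.003675.
Q̄ = (S_0/π) × [bracket] = (2024/π) × 1.003675 = 646.6 W/m².

Q̄ ≈ 647 W/m²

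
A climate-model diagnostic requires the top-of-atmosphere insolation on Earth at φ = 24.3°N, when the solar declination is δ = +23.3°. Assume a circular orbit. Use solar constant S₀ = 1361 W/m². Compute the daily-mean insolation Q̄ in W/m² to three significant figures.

cos H₀ = −tan(+24.3°) tan(+23.300°) = -0.1945, H₀ = 1.7665 rad.
Bracket: H₀ sin φ sin δ + cos φ cos δ sin H₀ = 1.7665×0.41151×0.39555 + 0.91140×0.91845×0.98091 = 0.287538 + 0.821096 = 1.108634.
Q̄ = (S₀/π) × [bracket] = (1361/π) × 1.108634 = 480.3 W/m².

Q̄ ≈ 480 W/m²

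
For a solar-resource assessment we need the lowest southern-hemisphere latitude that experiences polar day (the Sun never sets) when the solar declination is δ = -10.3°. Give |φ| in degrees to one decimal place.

Polar day requires cos H₀ = −tan φ tan δ ≤ −1, i.e. tan φ tan δ ≥ 1.
The boundary is |tan φ| · |tan δ| = 1, so |φ| = 90° − |δ| = 90° − 10.3° = 79.7° in the southern hemisphere.

|φ| = 79.7°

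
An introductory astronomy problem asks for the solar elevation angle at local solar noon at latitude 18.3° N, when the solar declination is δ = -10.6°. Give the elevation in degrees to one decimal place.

At local noon the hour angle is zero, so the zenith angle equals |φ − δ| = |+18.3° − (-10.600°)| = 28.900°.
Elevation = 90° − 28.900° = 61.1°.

61.1°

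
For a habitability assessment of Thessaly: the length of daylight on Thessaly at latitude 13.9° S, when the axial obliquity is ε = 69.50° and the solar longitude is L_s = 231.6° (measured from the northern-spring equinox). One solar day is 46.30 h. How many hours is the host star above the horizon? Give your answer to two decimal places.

Solar declination: sin δ = sin ε · sin L_s = sin 69.50° × sin 231.6° = -0.73406, so δ = -47.228°.
cos h₀ = −tan ϕ · tan δ = −tan(-13.9°) × tan(-47.228°) = -0.2675, so h₀ = 1.8416 rad = 105.52°.
Daylight = 2h₀/(2π) × 46.30 h = (1.8416/π) × 46.30 = 27.14 h.

27.14 h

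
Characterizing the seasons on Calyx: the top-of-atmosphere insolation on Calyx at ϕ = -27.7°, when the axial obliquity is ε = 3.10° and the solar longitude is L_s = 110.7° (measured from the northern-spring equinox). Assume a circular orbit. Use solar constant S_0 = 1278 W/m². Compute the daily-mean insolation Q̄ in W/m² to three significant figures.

Q̄ ≈ 345 W/m²

Solar declination: sin δ = sin ε · sin L_s = sin 3.10° × sin 110.7° = 0.05059, so δ = +2.900°.
cos h₀ = −tan(-27.7°) tan(+2.900°) = 0.0266, h₀ = 1.5442 rad.
Bracket: h₀ sin ϕ sin δ + cos ϕ cos δ sin h₀ = 1.5442×-0.46484×0.05059 + 0.88539×0.99872×0.99965 = -0.036314 + 0.883947 = 0.847633.
Q̄ = (S_0/π) × [bracket] = (1278/π) × 0.847633 = 344.8 W/m².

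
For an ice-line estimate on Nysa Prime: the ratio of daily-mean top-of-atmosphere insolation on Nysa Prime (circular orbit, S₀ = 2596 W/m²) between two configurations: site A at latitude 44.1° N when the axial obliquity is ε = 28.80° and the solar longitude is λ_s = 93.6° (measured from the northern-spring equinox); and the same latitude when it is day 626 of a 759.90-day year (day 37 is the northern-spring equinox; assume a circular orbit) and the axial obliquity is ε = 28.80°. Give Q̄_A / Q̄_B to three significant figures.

Q̄_A / Q̄_B ≈ 6.22

— Configuration A (φ=+44.1°):
Solar declination: sin δ = sin ε · sin λ_s = sin 28.80° × sin 93.6° = 0.48080, so δ = +28.738°.
cos H₀ = −tan(+44.1°) tan(+28.738°) = -0.5314, H₀ = 2.1310 rad.
Bracket: H₀ sin φ sin δ + cos φ cos δ sin H₀ = 2.1310×0.69591×0.48080 + 0.71813×0.87683×0.84713 = 0.713019 + 0.533419 = 1.246438.
Q̄ = (S₀/π) × [bracket] = (2596/π) × 1.246438 = 1030.0 W/m².
— Configuration B (φ=+44.1°):
Solar longitude: λ_s = 360° × (626 − 37)/759.90 = 279.037°.
sin δ = sin 28.80° × sin 279.037° = -0.47577, so δ = -28.410°.
cos H₀ = −tan(+44.1°) tan(-28.410°) = 0.5242, H₀ = 1.0190 rad.
Bracket: H₀ sin φ sin δ + cos φ cos δ sin H₀ = 1.0190×0.69591×-0.47577 + 0.71813×0.87957×0.85160 = -0.337384 + 0.537909 = 0.200525.
Q̄ = (S₀/π) × [bracket] = (2596/π) × 0.200525 = 165.70 W/m².
Ratio Q̄_A / Q̄_B = 1030.0 / 165.70 = 6.216.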